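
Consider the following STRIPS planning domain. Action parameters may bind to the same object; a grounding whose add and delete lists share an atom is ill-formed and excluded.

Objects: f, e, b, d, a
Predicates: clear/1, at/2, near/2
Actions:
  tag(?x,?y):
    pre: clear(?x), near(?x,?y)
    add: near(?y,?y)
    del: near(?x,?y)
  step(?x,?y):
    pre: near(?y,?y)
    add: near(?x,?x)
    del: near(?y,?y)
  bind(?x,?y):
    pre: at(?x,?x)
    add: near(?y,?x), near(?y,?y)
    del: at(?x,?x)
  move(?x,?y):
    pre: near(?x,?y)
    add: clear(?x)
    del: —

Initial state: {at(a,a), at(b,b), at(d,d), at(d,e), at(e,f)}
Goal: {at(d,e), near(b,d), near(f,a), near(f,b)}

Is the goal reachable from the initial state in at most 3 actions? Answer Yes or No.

1. bind(b,f)  →  {at(a,a), at(d,d), at(d,e), at(e,f), near(f,b), near(f,f)}
2. bind(d,b)  →  {at(a,a), at(d,e), at(e,f), near(b,b), near(b,d), near(f,b), near(f,f)}
3. bind(a,f)  →  {at(d,e), at(e,f), near(b,b), near(b,d), near(f,a), near(f,b), near(f,f)}
optimal plan length = 3; 3 ≤ 3

Yes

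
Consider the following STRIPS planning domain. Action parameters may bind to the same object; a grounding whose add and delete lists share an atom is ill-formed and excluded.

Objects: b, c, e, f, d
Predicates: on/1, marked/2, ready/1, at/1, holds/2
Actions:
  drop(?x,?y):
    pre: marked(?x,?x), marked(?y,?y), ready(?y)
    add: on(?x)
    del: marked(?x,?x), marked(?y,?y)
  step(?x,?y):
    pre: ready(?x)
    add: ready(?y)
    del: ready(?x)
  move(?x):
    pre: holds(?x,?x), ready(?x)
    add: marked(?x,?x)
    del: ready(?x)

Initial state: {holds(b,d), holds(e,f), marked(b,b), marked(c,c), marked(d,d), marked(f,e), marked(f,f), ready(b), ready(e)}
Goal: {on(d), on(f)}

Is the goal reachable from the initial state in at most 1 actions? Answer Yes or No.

No

1. drop(f,b)  →  {holds(b,d), holds(e,f), marked(c,c), marked(d,d), marked(f,e), on(f), ready(b), ready(e)}
2. step(b,c)  →  {holds(b,d), holds(e,f), marked(c,c), marked(d,d), marked(f,e), on(f), ready(c), ready(e)}
3. drop(d,c)  →  {holds(b,d), holds(e,f), marked(f,e), on(d), on(f), ready(c), ready(e)}
optimal plan length = 3; 3 > 1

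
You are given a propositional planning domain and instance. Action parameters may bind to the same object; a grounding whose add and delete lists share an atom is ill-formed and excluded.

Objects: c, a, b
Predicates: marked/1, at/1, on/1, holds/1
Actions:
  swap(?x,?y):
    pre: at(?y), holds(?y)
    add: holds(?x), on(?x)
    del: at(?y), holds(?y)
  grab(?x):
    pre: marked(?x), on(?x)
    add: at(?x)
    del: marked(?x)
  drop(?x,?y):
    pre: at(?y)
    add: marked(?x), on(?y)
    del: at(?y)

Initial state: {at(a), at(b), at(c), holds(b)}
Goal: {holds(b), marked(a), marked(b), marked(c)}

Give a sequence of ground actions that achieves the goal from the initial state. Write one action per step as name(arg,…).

1. drop(c,c)  →  {at(a), at(b), holds(b), marked(c), on(c)}
2. drop(a,a)  →  {at(b), holds(b), marked(a), marked(c), on(a), on(c)}
3. drop(b,b)  →  {holds(b), marked(a), marked(b), marked(c), on(a), on(b), on(c)}

drop(c,c); drop(a,a); drop(b,b)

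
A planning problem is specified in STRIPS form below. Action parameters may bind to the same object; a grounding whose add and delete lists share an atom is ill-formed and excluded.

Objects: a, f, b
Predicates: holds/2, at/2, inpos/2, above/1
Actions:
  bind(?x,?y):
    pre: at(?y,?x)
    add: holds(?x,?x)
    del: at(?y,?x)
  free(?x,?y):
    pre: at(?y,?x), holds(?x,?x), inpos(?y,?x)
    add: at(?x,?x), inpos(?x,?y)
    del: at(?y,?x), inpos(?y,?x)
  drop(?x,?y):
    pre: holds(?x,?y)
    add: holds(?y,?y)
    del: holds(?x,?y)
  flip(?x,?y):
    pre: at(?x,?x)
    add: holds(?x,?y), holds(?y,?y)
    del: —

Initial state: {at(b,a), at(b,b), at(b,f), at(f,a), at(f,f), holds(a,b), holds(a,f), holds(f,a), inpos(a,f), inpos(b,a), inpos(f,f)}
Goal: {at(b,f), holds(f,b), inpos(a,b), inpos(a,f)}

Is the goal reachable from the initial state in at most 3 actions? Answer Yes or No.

Yes

1. bind(a,f)  →  {at(b,a), at(b,b), at(b,f), at(f,f), holds(a,a), holds(a,b), holds(a,f), holds(f,a), inpos(a,f), inpos(b,a), inpos(f,f)}
2. free(a,b)  →  {at(a,a), at(b,b), at(b,f), at(f,f), holds(a,a), holds(a,b), holds(a,f), holds(f,a), inpos(a,b), inpos(a,f), inpos(f,f)}
3. flip(f,b)  →  {at(a,a), at(b,b), at(b,f), at(f,f), holds(a,a), holds(a,b), holds(a,f), holds(b,b), holds(f,a), holds(f,b), inpos(a,b), inpos(a,f), inpos(f,f)}
optimal plan length = 3; 3 ≤ 3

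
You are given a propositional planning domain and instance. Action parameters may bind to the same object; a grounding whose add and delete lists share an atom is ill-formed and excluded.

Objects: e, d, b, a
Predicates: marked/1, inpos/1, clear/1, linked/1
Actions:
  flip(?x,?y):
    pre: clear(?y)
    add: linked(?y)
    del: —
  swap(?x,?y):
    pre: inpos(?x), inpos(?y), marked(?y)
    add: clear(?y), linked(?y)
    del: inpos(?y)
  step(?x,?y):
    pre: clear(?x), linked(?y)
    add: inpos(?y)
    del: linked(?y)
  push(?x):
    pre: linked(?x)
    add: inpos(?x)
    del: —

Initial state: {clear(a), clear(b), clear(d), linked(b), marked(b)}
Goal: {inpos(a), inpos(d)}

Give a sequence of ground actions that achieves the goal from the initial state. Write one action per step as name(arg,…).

1. flip(e,d)  →  {clear(a), clear(b), clear(d), linked(b), linked(d), marked(b)}
2. flip(e,a)  →  {clear(a), clear(b), clear(d), linked(a), linked(b), linked(d), marked(b)}
3. step(d,d)  →  {clear(a), clear(b), clear(d), inpos(d), linked(a), linked(b), marked(b)}
4. step(d,a)  →  {clear(a), clear(b), clear(d), inpos(a), inpos(d), linked(b), marked(b)}

flip(e,d); flip(e,a); step(d,d); step(d,a)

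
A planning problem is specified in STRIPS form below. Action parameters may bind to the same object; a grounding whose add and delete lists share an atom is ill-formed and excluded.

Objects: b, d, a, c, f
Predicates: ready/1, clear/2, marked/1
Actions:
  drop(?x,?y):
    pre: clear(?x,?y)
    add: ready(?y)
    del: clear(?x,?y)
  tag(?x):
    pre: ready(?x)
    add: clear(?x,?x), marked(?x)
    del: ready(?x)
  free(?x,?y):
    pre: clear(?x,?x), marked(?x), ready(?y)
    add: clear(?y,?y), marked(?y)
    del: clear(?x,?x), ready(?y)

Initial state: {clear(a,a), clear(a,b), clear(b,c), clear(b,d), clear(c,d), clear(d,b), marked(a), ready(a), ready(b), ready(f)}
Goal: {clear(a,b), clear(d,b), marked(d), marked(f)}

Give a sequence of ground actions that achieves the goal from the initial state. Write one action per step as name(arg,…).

drop(b,d); tag(d); tag(f)

1. drop(b,d)  →  {clear(a,a), clear(a,b), clear(b,c), clear(c,d), clear(d,b), marked(a), ready(a), ready(b), ready(d), ready(f)}
2. tag(d)  →  {clear(a,a), clear(a,b), clear(b,c), clear(c,d), clear(d,b), clear(d,d), marked(a), marked(d), ready(a), ready(b), ready(f)}
3. tag(f)  →  {clear(a,a), clear(a,b), clear(b,c), clear(c,d), clear(d,b), clear(d,d), clear(f,f), marked(a), marked(d), marked(f), ready(a), ready(b)}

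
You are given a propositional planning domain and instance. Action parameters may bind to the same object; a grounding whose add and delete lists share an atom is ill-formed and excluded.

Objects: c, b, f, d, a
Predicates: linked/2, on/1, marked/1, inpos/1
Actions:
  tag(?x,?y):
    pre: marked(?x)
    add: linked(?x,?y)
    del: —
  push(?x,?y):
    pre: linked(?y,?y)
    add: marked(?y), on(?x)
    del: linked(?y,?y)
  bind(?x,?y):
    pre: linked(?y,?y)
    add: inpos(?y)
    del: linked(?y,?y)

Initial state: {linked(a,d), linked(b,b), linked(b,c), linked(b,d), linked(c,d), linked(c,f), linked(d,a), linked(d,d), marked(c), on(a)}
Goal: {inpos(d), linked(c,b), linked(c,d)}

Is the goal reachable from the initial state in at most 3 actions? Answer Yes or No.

1. tag(c,b)  →  {linked(a,d), linked(b,b), linked(b,c), linked(b,d), linked(c,b), linked(c,d), linked(c,f), linked(d,a), linked(d,d), marked(c), on(a)}
2. bind(c,d)  →  {inpos(d), linked(a,d), linked(b,b), linked(b,c), linked(b,d), linked(c,b), linked(c,d), linked(c,f), linked(d,a), marked(c), on(a)}
optimal plan length = 2; 2 ≤ 3

Yes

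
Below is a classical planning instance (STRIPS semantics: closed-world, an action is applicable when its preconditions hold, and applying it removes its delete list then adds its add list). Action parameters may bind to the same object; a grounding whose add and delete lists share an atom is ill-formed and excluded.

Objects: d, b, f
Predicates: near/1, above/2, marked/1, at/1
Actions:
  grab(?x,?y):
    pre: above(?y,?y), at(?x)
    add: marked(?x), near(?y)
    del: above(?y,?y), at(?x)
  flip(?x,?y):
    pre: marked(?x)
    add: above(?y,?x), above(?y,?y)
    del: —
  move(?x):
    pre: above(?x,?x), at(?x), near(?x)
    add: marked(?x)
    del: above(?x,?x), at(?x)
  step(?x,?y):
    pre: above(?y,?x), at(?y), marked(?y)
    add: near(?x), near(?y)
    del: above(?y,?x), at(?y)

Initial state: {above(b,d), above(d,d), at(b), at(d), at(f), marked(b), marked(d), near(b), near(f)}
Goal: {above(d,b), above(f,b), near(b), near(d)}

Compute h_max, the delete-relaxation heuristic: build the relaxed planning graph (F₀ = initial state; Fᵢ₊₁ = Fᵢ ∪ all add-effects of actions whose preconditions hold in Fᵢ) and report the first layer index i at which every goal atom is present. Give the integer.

1

F0 = init (9 atoms)
F1 = F0 ∪ {above(b,b), above(d,b), above(f,b), above(f,d), above(f,f), marked(f), near(d)}  (16 atoms)
goal ⊆ F1  ⇒  h_max = 1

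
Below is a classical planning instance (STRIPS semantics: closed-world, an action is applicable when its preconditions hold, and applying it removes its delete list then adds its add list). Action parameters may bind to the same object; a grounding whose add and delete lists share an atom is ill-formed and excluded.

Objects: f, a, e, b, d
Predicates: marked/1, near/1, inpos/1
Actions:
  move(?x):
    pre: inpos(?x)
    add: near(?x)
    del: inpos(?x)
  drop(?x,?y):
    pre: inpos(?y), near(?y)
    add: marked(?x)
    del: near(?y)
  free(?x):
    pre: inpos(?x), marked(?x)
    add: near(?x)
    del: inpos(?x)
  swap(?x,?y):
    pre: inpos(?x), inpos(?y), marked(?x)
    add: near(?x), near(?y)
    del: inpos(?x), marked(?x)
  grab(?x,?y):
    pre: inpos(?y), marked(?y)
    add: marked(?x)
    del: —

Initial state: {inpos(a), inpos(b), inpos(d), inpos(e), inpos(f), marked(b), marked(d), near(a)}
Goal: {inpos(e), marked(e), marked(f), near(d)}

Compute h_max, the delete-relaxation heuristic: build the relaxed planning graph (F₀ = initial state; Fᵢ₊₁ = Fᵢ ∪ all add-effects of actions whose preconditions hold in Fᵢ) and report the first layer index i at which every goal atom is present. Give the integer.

1

F0 = init (8 atoms)
F1 = F0 ∪ {marked(a), marked(e), marked(f), near(b), near(d), near(e), near(f)}  (15 atoms)
goal ⊆ F1  ⇒  h_max = 1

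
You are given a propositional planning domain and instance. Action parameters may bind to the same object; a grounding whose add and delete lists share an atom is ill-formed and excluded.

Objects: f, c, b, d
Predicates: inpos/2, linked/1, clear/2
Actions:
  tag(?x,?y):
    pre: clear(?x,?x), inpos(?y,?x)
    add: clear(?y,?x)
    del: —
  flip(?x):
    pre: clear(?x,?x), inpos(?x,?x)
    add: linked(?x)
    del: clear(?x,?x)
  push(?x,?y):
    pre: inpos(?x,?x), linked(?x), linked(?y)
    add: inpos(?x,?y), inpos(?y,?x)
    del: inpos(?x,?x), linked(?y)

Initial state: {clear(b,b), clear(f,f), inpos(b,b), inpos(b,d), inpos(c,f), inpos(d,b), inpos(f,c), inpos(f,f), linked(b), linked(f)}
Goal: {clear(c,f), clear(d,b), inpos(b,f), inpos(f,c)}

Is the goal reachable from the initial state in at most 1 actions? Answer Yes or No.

No

1. tag(f,c)  →  {clear(b,b), clear(c,f), clear(f,f), inpos(b,b), inpos(b,d), inpos(c,f), inpos(d,b), inpos(f,c), inpos(f,f), linked(b), linked(f)}
2. tag(b,d)  →  {clear(b,b), clear(c,f), clear(d,b), clear(f,f), inpos(b,b), inpos(b,d), inpos(c,f), inpos(d,b), inpos(f,c), inpos(f,f), linked(b), linked(f)}
3. push(f,b)  →  {clear(b,b), clear(c,f), clear(d,b), clear(f,f), inpos(b,b), inpos(b,d), inpos(b,f), inpos(c,f), inpos(d,b), inpos(f,b), inpos(f,c), linked(f)}
optimal plan length = 3; 3 > 1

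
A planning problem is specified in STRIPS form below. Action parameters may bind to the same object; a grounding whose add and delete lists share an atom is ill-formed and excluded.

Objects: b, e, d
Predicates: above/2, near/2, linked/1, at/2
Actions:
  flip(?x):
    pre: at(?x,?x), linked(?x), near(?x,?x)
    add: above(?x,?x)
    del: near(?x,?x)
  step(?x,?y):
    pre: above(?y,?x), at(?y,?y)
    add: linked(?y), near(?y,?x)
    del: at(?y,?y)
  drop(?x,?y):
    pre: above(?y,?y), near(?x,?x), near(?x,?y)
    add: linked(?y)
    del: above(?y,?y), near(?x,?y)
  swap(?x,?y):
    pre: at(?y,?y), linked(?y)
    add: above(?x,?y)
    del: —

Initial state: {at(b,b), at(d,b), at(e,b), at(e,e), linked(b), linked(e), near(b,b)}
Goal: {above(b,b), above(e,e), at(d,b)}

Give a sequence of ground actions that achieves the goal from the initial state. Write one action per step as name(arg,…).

flip(b); swap(e,e)

1. flip(b)  →  {above(b,b), at(b,b), at(d,b), at(e,b), at(e,e), linked(b), linked(e)}
2. swap(e,e)  →  {above(b,b), above(e,e), at(b,b), at(d,b), at(e,b), at(e,e), linked(b), linked(e)}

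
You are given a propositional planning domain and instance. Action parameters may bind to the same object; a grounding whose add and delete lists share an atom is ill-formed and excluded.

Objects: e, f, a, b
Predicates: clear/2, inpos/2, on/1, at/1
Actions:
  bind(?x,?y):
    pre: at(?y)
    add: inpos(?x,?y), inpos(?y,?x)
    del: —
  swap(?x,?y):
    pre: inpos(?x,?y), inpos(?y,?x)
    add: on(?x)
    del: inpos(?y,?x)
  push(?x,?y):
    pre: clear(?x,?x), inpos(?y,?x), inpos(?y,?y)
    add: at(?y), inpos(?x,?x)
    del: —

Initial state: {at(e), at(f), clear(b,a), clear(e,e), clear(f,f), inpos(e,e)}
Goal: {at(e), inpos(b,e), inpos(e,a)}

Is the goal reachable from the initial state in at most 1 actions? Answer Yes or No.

1. bind(a,e)  →  {at(e), at(f), clear(b,a), clear(e,e), clear(f,f), inpos(a,e), inpos(e,a), inpos(e,e)}
2. bind(b,e)  →  {at(e), at(f), clear(b,a), clear(e,e), clear(f,f), inpos(a,e), inpos(b,e), inpos(e,a), inpos(e,b), inpos(e,e)}
optimal plan length = 2; 2 > 1

No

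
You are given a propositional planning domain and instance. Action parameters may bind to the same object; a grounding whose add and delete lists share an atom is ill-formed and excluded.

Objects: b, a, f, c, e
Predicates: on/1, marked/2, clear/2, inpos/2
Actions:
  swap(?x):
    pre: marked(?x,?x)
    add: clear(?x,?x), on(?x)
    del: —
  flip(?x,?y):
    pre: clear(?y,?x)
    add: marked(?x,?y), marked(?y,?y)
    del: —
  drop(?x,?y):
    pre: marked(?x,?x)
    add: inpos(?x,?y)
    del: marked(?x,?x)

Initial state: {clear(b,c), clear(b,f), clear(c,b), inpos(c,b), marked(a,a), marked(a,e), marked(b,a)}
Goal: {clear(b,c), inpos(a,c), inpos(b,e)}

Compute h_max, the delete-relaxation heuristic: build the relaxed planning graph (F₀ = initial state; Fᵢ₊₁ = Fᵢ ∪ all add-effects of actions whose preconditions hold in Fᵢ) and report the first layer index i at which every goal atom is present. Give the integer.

2

F0 = init (7 atoms)
F1 = F0 ∪ {clear(a,a), inpos(a,a), inpos(a,b), inpos(a,c), inpos(a,e), inpos(a,f), marked(b,b), marked(b,c), marked(c,b), marked(c,c), marked(f,b), on(a)}  (19 atoms)
F2 = F1 ∪ {clear(b,b), clear(c,c), inpos(b,a), inpos(b,b), inpos(b,c), inpos(b,e), inpos(b,f), inpos(c,a), inpos(c,c), inpos(c,e), inpos(c,f), on(b), on(c)}  (32 atoms)
goal ⊆ F2  ⇒  h_max = 2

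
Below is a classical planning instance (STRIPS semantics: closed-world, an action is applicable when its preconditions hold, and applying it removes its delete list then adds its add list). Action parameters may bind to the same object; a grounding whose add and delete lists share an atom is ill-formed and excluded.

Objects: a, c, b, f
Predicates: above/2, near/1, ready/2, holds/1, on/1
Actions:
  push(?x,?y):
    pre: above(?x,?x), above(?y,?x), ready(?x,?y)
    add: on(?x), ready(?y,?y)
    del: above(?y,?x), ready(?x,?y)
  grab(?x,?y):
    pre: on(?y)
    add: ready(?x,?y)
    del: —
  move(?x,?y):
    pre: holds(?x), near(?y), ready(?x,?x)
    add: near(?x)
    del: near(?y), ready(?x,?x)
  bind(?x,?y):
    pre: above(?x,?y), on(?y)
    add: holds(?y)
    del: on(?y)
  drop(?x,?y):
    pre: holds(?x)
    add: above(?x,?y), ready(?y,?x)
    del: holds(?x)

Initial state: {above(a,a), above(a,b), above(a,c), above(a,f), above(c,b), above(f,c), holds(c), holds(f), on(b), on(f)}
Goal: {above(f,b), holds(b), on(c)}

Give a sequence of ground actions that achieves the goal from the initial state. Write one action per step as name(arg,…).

1. grab(c,f)  →  {above(a,a), above(a,b), above(a,c), above(a,f), above(c,b), above(f,c), holds(c), holds(f), on(b), on(f), ready(c,f)}
2. bind(a,b)  →  {above(a,a), above(a,b), above(a,c), above(a,f), above(c,b), above(f,c), holds(b), holds(c), holds(f), on(f), ready(c,f)}
3. drop(c,c)  →  {above(a,a), above(a,b), above(a,c), above(a,f), above(c,b), above(c,c), above(f,c), holds(b), holds(f), on(f), ready(c,c), ready(c,f)}
4. push(c,f)  →  {above(a,a), above(a,b), above(a,c), above(a,f), above(c,b), above(c,c), holds(b), holds(f), on(c), on(f), ready(c,c), ready(f,f)}
5. drop(f,b)  →  {above(a,a), above(a,b), above(a,c), above(a,f), above(c,b), above(c,c), above(f,b), holds(b), on(c), on(f), ready(b,f), ready(c,c), ready(f,f)}

grab(c,f); bind(a,b); drop(c,c); push(c,f); drop(f,b)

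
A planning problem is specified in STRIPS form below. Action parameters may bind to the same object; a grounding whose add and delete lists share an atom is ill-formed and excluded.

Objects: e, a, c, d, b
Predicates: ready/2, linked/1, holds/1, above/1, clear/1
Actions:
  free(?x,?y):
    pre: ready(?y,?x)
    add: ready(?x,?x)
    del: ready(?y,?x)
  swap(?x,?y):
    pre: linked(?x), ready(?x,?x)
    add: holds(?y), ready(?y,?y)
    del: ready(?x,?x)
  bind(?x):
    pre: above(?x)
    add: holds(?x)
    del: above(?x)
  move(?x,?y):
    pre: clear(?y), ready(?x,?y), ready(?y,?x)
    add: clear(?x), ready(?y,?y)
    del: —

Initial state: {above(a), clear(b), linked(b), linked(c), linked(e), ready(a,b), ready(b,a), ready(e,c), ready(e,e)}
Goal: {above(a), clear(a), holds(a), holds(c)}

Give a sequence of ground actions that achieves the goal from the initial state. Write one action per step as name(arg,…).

1. swap(e,a)  →  {above(a), clear(b), holds(a), linked(b), linked(c), linked(e), ready(a,a), ready(a,b), ready(b,a), ready(e,c)}
2. move(a,b)  →  {above(a), clear(a), clear(b), holds(a), linked(b), linked(c), linked(e), ready(a,a), ready(a,b), ready(b,a), ready(b,b), ready(e,c)}
3. swap(b,c)  →  {above(a), clear(a), clear(b), holds(a), holds(c), linked(b), linked(c), linked(e), ready(a,a), ready(a,b), ready(b,a), ready(c,c), ready(e,c)}

swap(e,a); move(a,b); swap(b,c)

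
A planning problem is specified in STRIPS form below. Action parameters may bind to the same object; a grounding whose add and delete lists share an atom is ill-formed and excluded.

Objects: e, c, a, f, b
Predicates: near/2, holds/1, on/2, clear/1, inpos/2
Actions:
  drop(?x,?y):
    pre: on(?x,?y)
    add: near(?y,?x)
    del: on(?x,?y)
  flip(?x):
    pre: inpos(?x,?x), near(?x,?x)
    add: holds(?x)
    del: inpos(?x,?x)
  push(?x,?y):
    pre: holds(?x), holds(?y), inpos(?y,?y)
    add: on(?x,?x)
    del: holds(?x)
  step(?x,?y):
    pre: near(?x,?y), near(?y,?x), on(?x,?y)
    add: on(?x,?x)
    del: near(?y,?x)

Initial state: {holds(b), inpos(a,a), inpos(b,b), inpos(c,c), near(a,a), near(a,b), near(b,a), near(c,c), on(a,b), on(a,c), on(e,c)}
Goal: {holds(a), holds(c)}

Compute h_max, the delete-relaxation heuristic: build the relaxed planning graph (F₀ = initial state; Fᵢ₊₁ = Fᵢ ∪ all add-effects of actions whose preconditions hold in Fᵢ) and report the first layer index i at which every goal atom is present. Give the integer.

1

F0 = init (11 atoms)
F1 = F0 ∪ {holds(a), holds(c), near(c,a), near(c,e), on(a,a), on(b,b)}  (17 atoms)
goal ⊆ F1  ⇒  h_max = 1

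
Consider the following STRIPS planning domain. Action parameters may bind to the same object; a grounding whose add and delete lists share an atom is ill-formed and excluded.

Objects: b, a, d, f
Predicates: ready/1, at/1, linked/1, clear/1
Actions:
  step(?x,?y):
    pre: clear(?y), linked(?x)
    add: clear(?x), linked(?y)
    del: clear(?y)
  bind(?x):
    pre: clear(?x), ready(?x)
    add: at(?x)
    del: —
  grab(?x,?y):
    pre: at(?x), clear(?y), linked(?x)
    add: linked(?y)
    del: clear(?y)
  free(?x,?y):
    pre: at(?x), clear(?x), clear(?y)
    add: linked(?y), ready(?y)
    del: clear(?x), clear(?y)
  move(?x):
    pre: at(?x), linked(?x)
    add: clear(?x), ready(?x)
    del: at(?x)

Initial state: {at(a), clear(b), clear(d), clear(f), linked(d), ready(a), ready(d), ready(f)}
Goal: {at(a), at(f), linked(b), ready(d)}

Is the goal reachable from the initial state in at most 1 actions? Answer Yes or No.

1. step(d,b)  →  {at(a), clear(d), clear(f), linked(b), linked(d), ready(a), ready(d), ready(f)}
2. bind(f)  →  {at(a), at(f), clear(d), clear(f), linked(b), linked(d), ready(a), ready(d), ready(f)}
optimal plan length = 2; 2 > 1

No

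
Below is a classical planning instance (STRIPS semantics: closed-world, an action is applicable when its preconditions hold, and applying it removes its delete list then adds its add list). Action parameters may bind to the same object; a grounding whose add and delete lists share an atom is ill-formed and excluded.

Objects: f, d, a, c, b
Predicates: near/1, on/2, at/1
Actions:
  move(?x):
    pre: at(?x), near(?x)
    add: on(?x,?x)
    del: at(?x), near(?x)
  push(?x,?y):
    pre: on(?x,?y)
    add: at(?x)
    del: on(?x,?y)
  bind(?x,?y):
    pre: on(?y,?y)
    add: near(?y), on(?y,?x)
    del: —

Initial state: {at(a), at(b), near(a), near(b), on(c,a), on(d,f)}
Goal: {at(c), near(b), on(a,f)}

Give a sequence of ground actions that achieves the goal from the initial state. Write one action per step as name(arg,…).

move(a); push(c,a); bind(f,a)

1. move(a)  →  {at(b), near(b), on(a,a), on(c,a), on(d,f)}
2. push(c,a)  →  {at(b), at(c), near(b), on(a,a), on(d,f)}
3. bind(f,a)  →  {at(b), at(c), near(a), near(b), on(a,a), on(a,f), on(d,f)}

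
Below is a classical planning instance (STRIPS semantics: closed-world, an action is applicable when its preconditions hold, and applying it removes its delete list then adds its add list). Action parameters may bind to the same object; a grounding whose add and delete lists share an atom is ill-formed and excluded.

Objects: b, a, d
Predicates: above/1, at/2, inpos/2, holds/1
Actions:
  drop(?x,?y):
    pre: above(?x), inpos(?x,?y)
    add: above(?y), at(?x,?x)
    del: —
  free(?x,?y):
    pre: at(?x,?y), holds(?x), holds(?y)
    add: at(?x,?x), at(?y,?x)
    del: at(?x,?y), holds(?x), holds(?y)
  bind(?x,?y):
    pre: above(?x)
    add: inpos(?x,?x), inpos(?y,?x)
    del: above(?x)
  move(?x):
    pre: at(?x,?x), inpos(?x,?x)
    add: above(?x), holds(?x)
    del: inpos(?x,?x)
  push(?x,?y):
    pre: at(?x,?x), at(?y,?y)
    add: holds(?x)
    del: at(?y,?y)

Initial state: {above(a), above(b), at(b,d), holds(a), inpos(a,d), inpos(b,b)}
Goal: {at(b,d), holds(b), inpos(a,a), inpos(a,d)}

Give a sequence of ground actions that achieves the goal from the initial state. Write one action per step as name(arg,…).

1. drop(b,b)  →  {above(a), above(b), at(b,b), at(b,d), holds(a), inpos(a,d), inpos(b,b)}
2. bind(a,b)  →  {above(b), at(b,b), at(b,d), holds(a), inpos(a,a), inpos(a,d), inpos(b,a), inpos(b,b)}
3. move(b)  →  {above(b), at(b,b), at(b,d), holds(a), holds(b), inpos(a,a), inpos(a,d), inpos(b,a)}

drop(b,b); bind(a,b); move(b)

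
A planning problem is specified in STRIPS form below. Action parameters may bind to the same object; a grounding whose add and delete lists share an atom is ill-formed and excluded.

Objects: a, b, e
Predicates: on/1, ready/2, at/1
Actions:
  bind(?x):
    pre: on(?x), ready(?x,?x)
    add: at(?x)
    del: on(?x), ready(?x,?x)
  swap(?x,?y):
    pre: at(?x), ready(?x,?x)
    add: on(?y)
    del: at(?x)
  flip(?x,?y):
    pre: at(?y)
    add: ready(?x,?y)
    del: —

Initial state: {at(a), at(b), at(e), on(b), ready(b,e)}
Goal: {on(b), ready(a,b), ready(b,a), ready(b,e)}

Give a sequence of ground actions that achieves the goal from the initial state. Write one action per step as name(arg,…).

flip(a,b); flip(b,a)

1. flip(a,b)  →  {at(a), at(b), at(e), on(b), ready(a,b), ready(b,e)}
2. flip(b,a)  →  {at(a), at(b), at(e), on(b), ready(a,b), ready(b,a), ready(b,e)}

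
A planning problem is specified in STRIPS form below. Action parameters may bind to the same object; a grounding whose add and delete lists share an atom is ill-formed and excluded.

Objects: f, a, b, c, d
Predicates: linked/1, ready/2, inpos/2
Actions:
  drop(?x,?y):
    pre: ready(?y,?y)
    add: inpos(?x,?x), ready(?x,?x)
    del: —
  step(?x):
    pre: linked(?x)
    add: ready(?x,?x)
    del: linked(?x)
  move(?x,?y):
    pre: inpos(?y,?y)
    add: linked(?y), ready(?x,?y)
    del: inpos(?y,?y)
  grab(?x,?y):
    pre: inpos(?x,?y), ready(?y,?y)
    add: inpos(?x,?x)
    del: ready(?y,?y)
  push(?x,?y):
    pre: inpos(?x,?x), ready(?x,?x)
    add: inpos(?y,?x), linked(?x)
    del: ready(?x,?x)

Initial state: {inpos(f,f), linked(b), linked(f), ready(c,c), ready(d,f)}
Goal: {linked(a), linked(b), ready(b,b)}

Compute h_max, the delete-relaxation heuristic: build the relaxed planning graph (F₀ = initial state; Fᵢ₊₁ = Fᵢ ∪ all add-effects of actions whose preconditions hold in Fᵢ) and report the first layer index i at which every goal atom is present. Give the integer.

F0 = init (5 atoms)
F1 = F0 ∪ {inpos(a,a), inpos(b,b), inpos(c,c), inpos(d,d), ready(a,a), ready(a,f), ready(b,b), ready(b,f), ready(c,f), ready(d,d), ready(f,f)}  (16 atoms)
F2 = F1 ∪ {inpos(a,b), inpos(a,c), inpos(a,d), inpos(a,f), inpos(b,a), inpos(b,c), inpos(b,d), inpos(b,f), inpos(c,a), inpos(c,b), inpos(c,d), inpos(c,f), inpos(d,a), inpos(d,b), inpos(d,c), inpos(d,f), inpos(f,a), inpos(f,b), inpos(f,c), inpos(f,d), linked(a), linked(c), linked(d), ready(a,b), ready(a,c), ready(a,d), ready(b,a), ready(b,c), ready(b,d), ready(c,a), ready(c,b), ready(c,d), ready(d,a), ready(d,b), ready(d,c), ready(f,a), ready(f,b), ready(f,c), ready(f,d)}  (55 atoms)
goal ⊆ F2  ⇒  h_max = 2

2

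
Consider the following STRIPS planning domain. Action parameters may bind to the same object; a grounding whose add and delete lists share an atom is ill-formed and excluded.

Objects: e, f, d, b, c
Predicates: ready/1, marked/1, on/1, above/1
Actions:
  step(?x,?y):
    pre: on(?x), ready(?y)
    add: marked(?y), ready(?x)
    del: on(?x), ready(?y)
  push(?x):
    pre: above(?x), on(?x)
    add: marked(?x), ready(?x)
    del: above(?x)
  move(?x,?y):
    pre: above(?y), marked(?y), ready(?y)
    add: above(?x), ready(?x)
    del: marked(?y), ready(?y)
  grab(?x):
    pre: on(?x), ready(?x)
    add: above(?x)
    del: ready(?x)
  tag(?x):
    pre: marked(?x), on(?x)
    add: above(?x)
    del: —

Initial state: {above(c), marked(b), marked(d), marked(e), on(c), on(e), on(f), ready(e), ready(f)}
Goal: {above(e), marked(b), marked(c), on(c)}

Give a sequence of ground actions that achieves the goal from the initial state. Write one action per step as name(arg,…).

push(c); grab(e)

1. push(c)  →  {marked(b), marked(c), marked(d), marked(e), on(c), on(e), on(f), ready(c), ready(e), ready(f)}
2. grab(e)  →  {above(e), marked(b), marked(c), marked(d), marked(e), on(c), on(e), on(f), ready(c), ready(f)}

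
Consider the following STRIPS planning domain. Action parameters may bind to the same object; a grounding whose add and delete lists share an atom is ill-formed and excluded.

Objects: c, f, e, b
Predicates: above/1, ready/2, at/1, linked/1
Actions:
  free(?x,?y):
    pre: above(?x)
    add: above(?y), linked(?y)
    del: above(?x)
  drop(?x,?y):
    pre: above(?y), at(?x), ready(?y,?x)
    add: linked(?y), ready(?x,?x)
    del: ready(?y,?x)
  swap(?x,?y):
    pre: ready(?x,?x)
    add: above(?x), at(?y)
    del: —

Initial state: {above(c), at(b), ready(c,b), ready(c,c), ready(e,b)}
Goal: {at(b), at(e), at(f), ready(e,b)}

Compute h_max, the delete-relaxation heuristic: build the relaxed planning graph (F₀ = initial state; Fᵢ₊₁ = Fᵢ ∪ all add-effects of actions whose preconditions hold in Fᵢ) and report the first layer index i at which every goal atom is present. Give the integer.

F0 = init (5 atoms)
F1 = F0 ∪ {above(b), above(e), above(f), at(c), at(e), at(f), linked(b), linked(c), linked(e), linked(f), ready(b,b)}  (16 atoms)
goal ⊆ F1  ⇒  h_max = 1

1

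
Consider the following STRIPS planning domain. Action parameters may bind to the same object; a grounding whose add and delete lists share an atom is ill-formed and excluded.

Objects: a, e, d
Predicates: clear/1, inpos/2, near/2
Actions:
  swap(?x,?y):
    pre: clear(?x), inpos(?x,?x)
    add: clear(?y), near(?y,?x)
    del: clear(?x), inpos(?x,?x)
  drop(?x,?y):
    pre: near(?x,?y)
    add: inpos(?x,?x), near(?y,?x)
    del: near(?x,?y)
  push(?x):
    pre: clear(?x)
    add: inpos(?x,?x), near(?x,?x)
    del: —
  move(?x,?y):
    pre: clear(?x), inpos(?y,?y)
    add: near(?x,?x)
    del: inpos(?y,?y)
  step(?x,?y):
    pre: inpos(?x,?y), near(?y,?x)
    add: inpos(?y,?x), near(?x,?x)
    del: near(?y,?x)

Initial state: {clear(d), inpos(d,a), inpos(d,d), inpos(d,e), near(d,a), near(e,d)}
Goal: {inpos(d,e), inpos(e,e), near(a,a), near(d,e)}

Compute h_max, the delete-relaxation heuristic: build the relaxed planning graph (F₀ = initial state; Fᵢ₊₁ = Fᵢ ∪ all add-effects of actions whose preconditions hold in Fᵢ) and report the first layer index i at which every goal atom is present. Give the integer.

2

F0 = init (6 atoms)
F1 = F0 ∪ {clear(a), clear(e), inpos(e,d), inpos(e,e), near(a,d), near(d,d), near(d,e)}  (13 atoms)
F2 = F1 ∪ {inpos(a,a), inpos(a,d), near(a,a), near(a,e), near(e,e)}  (18 atoms)
goal ⊆ F2  ⇒  h_max = 2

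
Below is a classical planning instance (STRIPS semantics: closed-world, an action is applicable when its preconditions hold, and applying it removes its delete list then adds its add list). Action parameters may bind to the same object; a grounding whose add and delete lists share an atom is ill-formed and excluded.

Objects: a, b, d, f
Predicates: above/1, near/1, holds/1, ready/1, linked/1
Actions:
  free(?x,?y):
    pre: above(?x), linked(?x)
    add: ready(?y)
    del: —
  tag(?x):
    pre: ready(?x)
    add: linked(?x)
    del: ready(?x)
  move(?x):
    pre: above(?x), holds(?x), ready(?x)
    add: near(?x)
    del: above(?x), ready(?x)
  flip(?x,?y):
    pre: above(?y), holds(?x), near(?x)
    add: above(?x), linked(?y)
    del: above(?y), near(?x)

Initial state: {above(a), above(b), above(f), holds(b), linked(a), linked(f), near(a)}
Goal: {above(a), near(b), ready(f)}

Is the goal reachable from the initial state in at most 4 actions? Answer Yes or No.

1. free(a,b)  →  {above(a), above(b), above(f), holds(b), linked(a), linked(f), near(a), ready(b)}
2. free(a,f)  →  {above(a), above(b), above(f), holds(b), linked(a), linked(f), near(a), ready(b), ready(f)}
3. move(b)  →  {above(a), above(f), holds(b), linked(a), linked(f), near(a), near(b), ready(f)}
optimal plan length = 3; 3 ≤ 4

Yes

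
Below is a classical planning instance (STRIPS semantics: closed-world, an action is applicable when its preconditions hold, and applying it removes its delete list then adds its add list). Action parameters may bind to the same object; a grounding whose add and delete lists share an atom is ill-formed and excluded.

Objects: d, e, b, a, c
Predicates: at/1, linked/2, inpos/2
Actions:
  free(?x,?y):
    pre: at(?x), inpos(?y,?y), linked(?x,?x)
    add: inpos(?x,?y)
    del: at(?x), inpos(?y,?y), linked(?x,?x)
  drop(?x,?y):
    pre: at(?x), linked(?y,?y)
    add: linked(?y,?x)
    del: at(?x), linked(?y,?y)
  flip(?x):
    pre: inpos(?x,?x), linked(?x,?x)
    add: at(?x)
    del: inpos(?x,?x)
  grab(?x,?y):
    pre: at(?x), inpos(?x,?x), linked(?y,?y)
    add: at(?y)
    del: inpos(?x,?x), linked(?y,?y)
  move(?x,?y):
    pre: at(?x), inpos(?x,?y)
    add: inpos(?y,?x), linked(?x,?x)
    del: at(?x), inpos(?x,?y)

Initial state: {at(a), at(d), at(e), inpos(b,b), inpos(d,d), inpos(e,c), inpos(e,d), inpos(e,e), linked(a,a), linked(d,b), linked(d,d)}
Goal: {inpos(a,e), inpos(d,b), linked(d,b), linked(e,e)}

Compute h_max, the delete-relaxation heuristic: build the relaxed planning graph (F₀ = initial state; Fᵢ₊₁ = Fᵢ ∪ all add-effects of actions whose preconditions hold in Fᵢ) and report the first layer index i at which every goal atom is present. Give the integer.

F0 = init (11 atoms)
F1 = F0 ∪ {inpos(a,b), inpos(a,d), inpos(a,e), inpos(c,e), inpos(d,b), inpos(d,e), linked(a,d), linked(a,e), linked(d,a), linked(d,e), linked(e,e)}  (22 atoms)
goal ⊆ F1  ⇒  h_max = 1

1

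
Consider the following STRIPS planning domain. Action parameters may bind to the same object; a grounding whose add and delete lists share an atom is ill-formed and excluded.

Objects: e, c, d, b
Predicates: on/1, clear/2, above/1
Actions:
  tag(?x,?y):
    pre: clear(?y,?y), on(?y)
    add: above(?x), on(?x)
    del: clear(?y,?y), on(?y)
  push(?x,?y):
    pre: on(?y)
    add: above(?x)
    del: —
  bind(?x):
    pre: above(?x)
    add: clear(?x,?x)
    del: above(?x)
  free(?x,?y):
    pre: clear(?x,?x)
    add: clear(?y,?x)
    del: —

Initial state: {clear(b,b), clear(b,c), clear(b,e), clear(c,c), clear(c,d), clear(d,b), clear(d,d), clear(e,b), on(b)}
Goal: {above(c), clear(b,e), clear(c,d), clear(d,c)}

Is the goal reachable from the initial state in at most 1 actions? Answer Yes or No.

No

1. tag(c,b)  →  {above(c), clear(b,c), clear(b,e), clear(c,c), clear(c,d), clear(d,b), clear(d,d), clear(e,b), on(c)}
2. free(c,d)  →  {above(c), clear(b,c), clear(b,e), clear(c,c), clear(c,d), clear(d,b), clear(d,c), clear(d,d), clear(e,b), on(c)}
optimal plan length = 2; 2 > 1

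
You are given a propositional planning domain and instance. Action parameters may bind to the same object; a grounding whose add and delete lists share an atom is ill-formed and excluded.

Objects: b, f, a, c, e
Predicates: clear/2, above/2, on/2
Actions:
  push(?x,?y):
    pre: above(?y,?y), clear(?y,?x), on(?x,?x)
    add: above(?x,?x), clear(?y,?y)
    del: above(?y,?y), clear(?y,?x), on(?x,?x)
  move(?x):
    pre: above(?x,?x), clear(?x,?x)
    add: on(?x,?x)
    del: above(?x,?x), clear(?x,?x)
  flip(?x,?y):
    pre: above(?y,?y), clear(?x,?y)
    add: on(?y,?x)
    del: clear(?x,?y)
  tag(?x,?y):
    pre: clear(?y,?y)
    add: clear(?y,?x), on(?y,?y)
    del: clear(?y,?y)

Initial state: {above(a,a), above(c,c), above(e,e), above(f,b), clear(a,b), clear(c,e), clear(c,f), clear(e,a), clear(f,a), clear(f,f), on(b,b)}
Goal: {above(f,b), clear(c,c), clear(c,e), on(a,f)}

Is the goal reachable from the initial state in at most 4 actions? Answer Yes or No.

1. flip(f,a)  →  {above(a,a), above(c,c), above(e,e), above(f,b), clear(a,b), clear(c,e), clear(c,f), clear(e,a), clear(f,f), on(a,f), on(b,b)}
2. tag(b,f)  →  {above(a,a), above(c,c), above(e,e), above(f,b), clear(a,b), clear(c,e), clear(c,f), clear(e,a), clear(f,b), on(a,f), on(b,b), on(f,f)}
3. push(f,c)  →  {above(a,a), above(e,e), above(f,b), above(f,f), clear(a,b), clear(c,c), clear(c,e), clear(e,a), clear(f,b), on(a,f), on(b,b)}
optimal plan length = 3; 3 ≤ 4

Yes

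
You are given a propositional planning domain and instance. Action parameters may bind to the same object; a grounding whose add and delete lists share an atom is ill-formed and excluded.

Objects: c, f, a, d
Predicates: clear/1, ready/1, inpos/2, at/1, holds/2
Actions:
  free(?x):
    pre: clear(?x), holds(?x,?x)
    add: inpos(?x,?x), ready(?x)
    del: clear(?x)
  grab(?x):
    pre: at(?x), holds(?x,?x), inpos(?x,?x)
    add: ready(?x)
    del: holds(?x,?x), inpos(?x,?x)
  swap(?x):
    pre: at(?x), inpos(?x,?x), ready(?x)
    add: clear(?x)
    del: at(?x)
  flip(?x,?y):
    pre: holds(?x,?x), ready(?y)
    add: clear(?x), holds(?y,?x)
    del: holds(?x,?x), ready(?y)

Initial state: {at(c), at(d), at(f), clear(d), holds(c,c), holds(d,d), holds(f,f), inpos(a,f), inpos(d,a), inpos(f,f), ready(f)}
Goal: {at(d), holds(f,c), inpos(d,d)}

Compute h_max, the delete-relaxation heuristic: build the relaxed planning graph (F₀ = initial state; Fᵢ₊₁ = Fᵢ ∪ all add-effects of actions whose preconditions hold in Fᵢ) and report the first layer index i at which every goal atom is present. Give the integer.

F0 = init (11 atoms)
F1 = F0 ∪ {clear(c), clear(f), holds(f,c), holds(f,d), inpos(d,d), ready(d)}  (17 atoms)
goal ⊆ F1  ⇒  h_max = 1

1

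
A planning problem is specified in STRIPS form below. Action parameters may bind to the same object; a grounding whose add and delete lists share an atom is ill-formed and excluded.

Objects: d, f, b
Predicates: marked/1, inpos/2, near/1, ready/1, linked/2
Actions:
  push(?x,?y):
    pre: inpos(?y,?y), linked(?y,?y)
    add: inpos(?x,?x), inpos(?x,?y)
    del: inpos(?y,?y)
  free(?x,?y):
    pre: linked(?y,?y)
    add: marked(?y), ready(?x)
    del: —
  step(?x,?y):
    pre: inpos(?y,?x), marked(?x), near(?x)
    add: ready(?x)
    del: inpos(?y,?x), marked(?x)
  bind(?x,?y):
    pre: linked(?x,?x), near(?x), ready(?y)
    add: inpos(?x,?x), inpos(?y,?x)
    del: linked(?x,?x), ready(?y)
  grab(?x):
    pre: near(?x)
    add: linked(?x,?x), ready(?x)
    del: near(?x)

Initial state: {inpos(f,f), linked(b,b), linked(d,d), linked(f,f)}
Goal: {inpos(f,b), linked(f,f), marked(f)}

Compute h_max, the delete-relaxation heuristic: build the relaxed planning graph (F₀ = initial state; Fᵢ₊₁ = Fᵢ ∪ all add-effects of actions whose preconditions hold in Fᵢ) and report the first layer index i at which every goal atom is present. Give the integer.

F0 = init (4 atoms)
F1 = F0 ∪ {inpos(b,b), inpos(b,f), inpos(d,d), inpos(d,f), marked(b), marked(d), marked(f), ready(b), ready(d), ready(f)}  (14 atoms)
F2 = F1 ∪ {inpos(b,d), inpos(d,b), inpos(f,b), inpos(f,d)}  (18 atoms)
goal ⊆ F2  ⇒  h_max = 2

2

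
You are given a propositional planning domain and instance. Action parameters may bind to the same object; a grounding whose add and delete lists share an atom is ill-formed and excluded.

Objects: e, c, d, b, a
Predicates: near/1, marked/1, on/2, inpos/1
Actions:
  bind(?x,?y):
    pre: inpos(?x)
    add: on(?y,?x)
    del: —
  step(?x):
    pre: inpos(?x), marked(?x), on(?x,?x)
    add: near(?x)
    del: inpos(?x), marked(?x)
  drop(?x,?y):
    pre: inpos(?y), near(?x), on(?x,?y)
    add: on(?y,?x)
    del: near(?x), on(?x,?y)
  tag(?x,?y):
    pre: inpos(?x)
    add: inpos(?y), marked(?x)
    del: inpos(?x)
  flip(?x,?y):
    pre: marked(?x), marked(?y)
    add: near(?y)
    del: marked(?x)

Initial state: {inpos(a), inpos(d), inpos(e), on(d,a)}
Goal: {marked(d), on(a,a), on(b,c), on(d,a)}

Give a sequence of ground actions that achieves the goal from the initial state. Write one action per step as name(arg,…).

1. bind(a,a)  →  {inpos(a), inpos(d), inpos(e), on(a,a), on(d,a)}
2. tag(d,c)  →  {inpos(a), inpos(c), inpos(e), marked(d), on(a,a), on(d,a)}
3. bind(c,b)  →  {inpos(a), inpos(c), inpos(e), marked(d), on(a,a), on(b,c), on(d,a)}

bind(a,a); tag(d,c); bind(c,b)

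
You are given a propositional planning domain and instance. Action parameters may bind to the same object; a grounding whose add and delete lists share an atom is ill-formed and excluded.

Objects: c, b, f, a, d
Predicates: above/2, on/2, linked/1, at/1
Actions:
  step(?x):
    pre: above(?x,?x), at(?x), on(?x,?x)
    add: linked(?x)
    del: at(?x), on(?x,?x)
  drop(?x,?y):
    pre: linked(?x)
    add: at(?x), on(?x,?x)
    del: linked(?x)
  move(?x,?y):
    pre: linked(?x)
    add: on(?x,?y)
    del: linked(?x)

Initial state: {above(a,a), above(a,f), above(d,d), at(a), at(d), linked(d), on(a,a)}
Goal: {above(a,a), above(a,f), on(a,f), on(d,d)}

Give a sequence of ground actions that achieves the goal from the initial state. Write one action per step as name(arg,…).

step(a); drop(d,c); move(a,f)

1. step(a)  →  {above(a,a), above(a,f), above(d,d), at(d), linked(a), linked(d)}
2. drop(d,c)  →  {above(a,a), above(a,f), above(d,d), at(d), linked(a), on(d,d)}
3. move(a,f)  →  {above(a,a), above(a,f), above(d,d), at(d), on(a,f), on(d,d)}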